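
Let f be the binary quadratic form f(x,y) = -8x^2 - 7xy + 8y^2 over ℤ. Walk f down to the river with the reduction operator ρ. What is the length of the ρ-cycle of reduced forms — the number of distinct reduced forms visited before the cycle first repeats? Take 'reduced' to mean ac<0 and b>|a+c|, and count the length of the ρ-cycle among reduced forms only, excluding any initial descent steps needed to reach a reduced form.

D = 305, ⌊√D⌋ = 17
descent: ρ → (8,7,-8)  [lands on river]
river: ρ → (-8,9,7)
river: ρ → (7,5,-10)
river: ρ → (-10,15,2)
river: ρ → (2,17,-2)
river: ρ → (-2,15,10)
river: ρ → (10,5,-7)
river: ρ → (-7,9,8)
ρ-cycle length = 8 (tail of 1 descent step not counted)

8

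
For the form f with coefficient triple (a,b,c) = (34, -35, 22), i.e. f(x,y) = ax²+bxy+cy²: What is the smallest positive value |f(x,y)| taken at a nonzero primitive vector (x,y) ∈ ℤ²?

translate: b→33 (≡-35 mod 68), so (34,-35,22)→(34,33,21)
flip: (34,33,21)→(21,-33,34)
translate: b→9 (≡-33 mod 42), so (21,-33,34)→(21,9,22)
reduced (well bottom): (21,9,22) with a≤c, −a<b≤a
well minimum = a = 21

21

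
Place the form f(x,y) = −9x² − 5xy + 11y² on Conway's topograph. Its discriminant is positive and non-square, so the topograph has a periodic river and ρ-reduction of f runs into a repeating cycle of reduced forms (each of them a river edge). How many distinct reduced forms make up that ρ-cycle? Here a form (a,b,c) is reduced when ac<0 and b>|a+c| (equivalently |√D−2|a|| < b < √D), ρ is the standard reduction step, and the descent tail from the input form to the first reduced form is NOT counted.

D = 421, ⌊√D⌋ = 20
descent: ρ → (11,5,-9)  [lands on river]
river: ρ → (-9,13,7)
river: ρ → (7,15,-7)
river: ρ → (-7,13,9)
river: ρ → (9,5,-11)
river: ρ → (-11,17,3)
river: ρ → (3,19,-5)
river: ρ → (-5,11,15)
river: ρ → (15,19,-1)
river: ρ → (-1,19,15)
river: ρ → (15,11,-5)
river: ρ → (-5,19,3)
river: ρ → (3,17,-11)
river: ρ → (-11,5,9)
river: ρ → (9,13,-7)
river: ρ → (-7,15,7)
river: ρ → (7,13,-9)
river: ρ → (-9,5,11)
river: ρ → (11,17,-3)
river: ρ → (-3,19,5)
river: ρ → (5,11,-15)
river: ρ → (-15,19,1)
river: ρ → (1,19,-15)
river: ρ → (-15,11,5)
river: ρ → (5,19,-3)
river: ρ → (-3,17,11)
ρ-cycle length = 26 (tail of 1 descent step not counted)

26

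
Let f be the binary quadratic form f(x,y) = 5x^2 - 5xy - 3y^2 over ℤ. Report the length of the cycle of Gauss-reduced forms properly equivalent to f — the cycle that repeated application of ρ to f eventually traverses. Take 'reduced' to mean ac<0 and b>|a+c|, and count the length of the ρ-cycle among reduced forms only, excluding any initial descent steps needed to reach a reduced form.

D = 85, ⌊√D⌋ = 9
descent: ρ → (-3,5,5)  [lands on river]
river: ρ → (5,5,-3)
river: ρ → (-3,7,3)
river: ρ → (3,5,-5)
river: ρ → (-5,5,3)
river: ρ → (3,7,-3)
ρ-cycle length = 6 (tail of 1 descent step not counted)

6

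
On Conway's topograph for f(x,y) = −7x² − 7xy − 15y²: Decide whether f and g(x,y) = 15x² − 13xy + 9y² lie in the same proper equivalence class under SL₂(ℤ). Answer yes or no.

D₁ = -371, D₂ = -371
f is negative-definite; reduce −f:
−f: reduced (well bottom): (7,7,15) with a≤c, −a<b≤a
flip sign back: reduced form of f is (-7,-7,-15)
g: flip: (15,-13,9)→(9,13,15)
g: translate: b→-5 (≡13 mod 18), so (9,13,15)→(9,-5,11)
g: reduced (well bottom): (9,-5,11) with a≤c, −a<b≤a
reduced forms (-7, -7, -15) vs (9, -5, 11) ⇒ inequivalent

no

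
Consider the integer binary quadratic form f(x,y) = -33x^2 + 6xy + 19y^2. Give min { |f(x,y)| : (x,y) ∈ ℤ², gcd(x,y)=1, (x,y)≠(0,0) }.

descent: ρ → (19,32,-20)  [lands on river]
river: ρ → (-20,48,3)
river: ρ → (3,48,-20)
river: ρ → (-20,32,19)
river: ρ → (19,44,-8)
river: ρ → (-8,36,39)
river: ρ → (39,42,-5)
river: ρ → (-5,48,12)
river: ρ → (12,48,-5)
river: ρ → (-5,42,39)
river: ρ → (39,36,-8)
river: ρ → (-8,44,19)
closes: descent 1, river 12
min |a| on river = 3

3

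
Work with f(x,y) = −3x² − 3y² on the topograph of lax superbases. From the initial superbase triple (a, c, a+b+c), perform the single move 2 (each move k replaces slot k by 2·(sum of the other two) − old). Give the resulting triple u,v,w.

start (-3,-3,-6) = (f(1,0),f(0,1),f(1,1))
replace slot 2: 2·((-3)+(-6)) − (-3) = -15 → (-3,-15,-6)

-3,-15,-6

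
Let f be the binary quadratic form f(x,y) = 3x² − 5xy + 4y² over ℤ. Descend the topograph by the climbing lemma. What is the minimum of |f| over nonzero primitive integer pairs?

translate: b→1 (≡-5 mod 6), so (3,-5,4)→(3,1,2)
flip: (3,1,2)→(2,-1,3)
reduced (well bottom): (2,-1,3) with a≤c, −a<b≤a
well minimum = a = 2

2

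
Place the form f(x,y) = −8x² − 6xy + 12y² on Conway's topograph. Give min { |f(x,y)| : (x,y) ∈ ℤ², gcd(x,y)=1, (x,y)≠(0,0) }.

descent: ρ → (12,6,-8)  [lands on river]
river: ρ → (-8,10,10)
river: ρ → (10,10,-8)
river: ρ → (-8,6,12)
river: ρ → (12,18,-2)
river: ρ → (-2,18,12)
closes: descent 1, river 6
min |a| on river = 2

2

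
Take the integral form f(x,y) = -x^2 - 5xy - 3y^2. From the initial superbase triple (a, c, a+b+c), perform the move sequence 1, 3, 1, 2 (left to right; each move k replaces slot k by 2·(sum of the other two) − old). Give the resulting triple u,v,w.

start (-1,-3,-9) = (f(1,0),f(0,1),f(1,1))
replace slot 1: 2·((-3)+(-9)) − (-1) = -23 → (-23,-3,-9)
replace slot 3: 2·((-23)+(-3)) − (-9) = -43 → (-23,-3,-43)
replace slot 1: 2·((-3)+(-43)) − (-23) = -69 → (-69,-3,-43)
replace slot 2: 2·((-69)+(-43)) − (-3) = -221 → (-69,-221,-43)

-69,-221,-43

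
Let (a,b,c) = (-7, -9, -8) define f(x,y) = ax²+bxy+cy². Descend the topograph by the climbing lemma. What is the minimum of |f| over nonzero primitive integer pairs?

translate: b→-5 (≡9 mod 14), so (7,9,8)→(7,-5,6)
flip: (7,-5,6)→(6,5,7)
reduced (well bottom): (6,5,7) with a≤c, −a<b≤a
well minimum |f| = |-6| = 6 (negative-definite)

6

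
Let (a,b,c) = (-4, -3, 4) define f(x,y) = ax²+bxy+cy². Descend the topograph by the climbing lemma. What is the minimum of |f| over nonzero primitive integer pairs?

descent: ρ → (4,3,-4)  [lands on river]
river: ρ → (-4,5,3)
river: ρ → (3,7,-2)
river: ρ → (-2,5,6)
river: ρ → (6,7,-1)
river: ρ → (-1,7,6)
river: ρ → (6,5,-2)
river: ρ → (-2,7,3)
river: ρ → (3,5,-4)
river: ρ → (-4,3,4)
river: ρ → (4,5,-3)
river: ρ → (-3,7,2)
river: ρ → (2,5,-6)
river: ρ → (-6,7,1)
river: ρ → (1,7,-6)
river: ρ → (-6,5,2)
river: ρ → (2,7,-3)
river: ρ → (-3,5,4)
closes: descent 1, river 18
min |a| on river = 1

1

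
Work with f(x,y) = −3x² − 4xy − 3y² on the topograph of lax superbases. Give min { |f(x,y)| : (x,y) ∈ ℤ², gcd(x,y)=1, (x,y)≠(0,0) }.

translate: b→-2 (≡4 mod 6), so (3,4,3)→(3,-2,2)
flip: (3,-2,2)→(2,2,3)
reduced (well bottom): (2,2,3) with a≤c, −a<b≤a
well minimum |f| = |-2| = 2 (negative-definite)

2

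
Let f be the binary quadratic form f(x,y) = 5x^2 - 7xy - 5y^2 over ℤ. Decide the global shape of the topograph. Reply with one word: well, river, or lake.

D = b²−4ac = (-7)² − 4·5·(-5) = 149
D > 0 non-square ⇒ indefinite ⇒ periodic river

river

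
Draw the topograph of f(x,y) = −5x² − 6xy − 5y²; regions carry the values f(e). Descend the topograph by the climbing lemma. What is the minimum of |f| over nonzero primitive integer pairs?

translate: b→-4 (≡6 mod 10), so (5,6,5)→(5,-4,4)
flip: (5,-4,4)→(4,4,5)
reduced (well bottom): (4,4,5) with a≤c, −a<b≤a
well minimum |f| = |-4| = 4 (negative-definite)

4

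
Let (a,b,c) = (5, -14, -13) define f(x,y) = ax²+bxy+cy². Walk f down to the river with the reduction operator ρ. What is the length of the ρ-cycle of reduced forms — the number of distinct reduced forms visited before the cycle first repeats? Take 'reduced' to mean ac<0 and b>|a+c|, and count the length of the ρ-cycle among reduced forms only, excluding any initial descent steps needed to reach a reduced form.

D = 456, ⌊√D⌋ = 21
descent: ρ → (-13,14,5)  [lands on river]
river: ρ → (5,16,-10)
river: ρ → (-10,4,11)
river: ρ → (11,18,-3)
river: ρ → (-3,18,11)
river: ρ → (11,4,-10)
river: ρ → (-10,16,5)
river: ρ → (5,14,-13)
river: ρ → (-13,12,6)
river: ρ → (6,12,-13)
ρ-cycle length = 10 (tail of 1 descent step not counted)

10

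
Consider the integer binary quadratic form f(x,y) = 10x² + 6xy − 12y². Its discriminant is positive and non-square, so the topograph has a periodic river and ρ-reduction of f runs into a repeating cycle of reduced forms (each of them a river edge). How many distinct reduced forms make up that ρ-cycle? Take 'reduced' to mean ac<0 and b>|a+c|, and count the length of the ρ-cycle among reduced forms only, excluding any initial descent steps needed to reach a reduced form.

D = 516, ⌊√D⌋ = 22
river: ρ → (-12,18,4)
river: ρ → (4,22,-2)
river: ρ → (-2,22,4)
river: ρ → (4,18,-12)
river: ρ → (-12,6,10)
river: ρ → (10,14,-8)
river: ρ → (-8,18,6)
river: ρ → (6,18,-8)
river: ρ → (-8,14,10)
river: ρ → (10,6,-12)
ρ-cycle length = 10 (tail of 0 descent steps not counted)

10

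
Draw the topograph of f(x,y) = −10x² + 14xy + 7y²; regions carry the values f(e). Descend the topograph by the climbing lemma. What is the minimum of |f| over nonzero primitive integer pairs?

river: ρ → (7,14,-10)
river: ρ → (-10,6,11)
river: ρ → (11,16,-5)
river: ρ → (-5,14,14)
river: ρ → (14,14,-5)
river: ρ → (-5,16,11)
river: ρ → (11,6,-10)
river: ρ → (-10,14,7)
closes: descent 0, river 8
min |a| on river = 5

5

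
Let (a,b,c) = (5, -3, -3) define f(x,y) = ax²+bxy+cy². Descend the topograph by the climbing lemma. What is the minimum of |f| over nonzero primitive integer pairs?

descent: ρ → (-3,3,5)  [lands on river]
river: ρ → (5,7,-1)
river: ρ → (-1,7,5)
river: ρ → (5,3,-3)
closes: descent 1, river 4
min |a| on river = 1

1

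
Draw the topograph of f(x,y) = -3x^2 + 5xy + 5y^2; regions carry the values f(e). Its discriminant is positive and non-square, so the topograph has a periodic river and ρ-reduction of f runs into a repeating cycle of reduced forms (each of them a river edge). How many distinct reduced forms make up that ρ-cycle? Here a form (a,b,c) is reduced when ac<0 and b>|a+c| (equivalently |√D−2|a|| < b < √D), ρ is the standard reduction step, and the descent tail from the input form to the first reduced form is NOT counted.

D = 85, ⌊√D⌋ = 9
river: ρ → (5,5,-3)
river: ρ → (-3,7,3)
river: ρ → (3,5,-5)
river: ρ → (-5,5,3)
river: ρ → (3,7,-3)
river: ρ → (-3,5,5)
ρ-cycle length = 6 (tail of 0 descent steps not counted)

6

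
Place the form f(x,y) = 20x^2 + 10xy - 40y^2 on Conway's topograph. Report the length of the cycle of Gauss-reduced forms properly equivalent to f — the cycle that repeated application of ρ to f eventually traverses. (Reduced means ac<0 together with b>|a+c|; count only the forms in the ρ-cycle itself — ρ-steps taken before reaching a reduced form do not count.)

D = 3300, ⌊√D⌋ = 57
descent: ρ → (-40,-10,20)
descent: ρ → (20,50,-10)  [lands on river]
river: ρ → (-10,50,20)
river: ρ → (20,30,-30)
river: ρ → (-30,30,20)
ρ-cycle length = 4 (tail of 2 descent steps not counted)

4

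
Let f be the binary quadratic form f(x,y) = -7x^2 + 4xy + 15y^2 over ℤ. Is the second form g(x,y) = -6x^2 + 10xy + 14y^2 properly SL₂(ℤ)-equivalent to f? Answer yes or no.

D₁ = 436, D₂ = 436
river cycle of f (length 30): (-7, 18, 4), (4, 14, -15), (-15, 16, 3), (3, 20, -3), (-3, 16, 15), (15, 14, -4), (-4, 18, 7), (7, 10, -12), (-12, 14, 5), (5, 16, -9), … (20 more)
river cycle of g (length 14): (14, 18, -2), (-2, 18, 14), (14, 10, -6), (-6, 14, 10), (10, 6, -10), (-10, 14, 6), (6, 10, -14), (-14, 18, 2), (2, 18, -14), (-14, 10, 6), … (4 more)
cycles differ ⇒ inequivalent

no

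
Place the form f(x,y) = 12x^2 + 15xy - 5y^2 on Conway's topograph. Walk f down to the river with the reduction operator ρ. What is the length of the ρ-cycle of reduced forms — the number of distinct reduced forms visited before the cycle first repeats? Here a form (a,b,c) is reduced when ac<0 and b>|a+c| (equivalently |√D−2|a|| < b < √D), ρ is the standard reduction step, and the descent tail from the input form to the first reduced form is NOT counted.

D = 465, ⌊√D⌋ = 21
river: ρ → (-5,15,12)
river: ρ → (12,9,-8)
river: ρ → (-8,7,13)
river: ρ → (13,19,-2)
river: ρ → (-2,21,3)
river: ρ → (3,21,-2)
river: ρ → (-2,19,13)
river: ρ → (13,7,-8)
river: ρ → (-8,9,12)
river: ρ → (12,15,-5)
ρ-cycle length = 10 (tail of 0 descent steps not counted)

10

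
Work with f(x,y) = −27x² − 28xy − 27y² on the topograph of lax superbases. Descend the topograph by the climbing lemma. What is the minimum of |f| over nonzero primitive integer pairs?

translate: b→-26 (≡28 mod 54), so (27,28,27)→(27,-26,26)
flip: (27,-26,26)→(26,26,27)
reduced (well bottom): (26,26,27) with a≤c, −a<b≤a
well minimum |f| = |-26| = 26 (negative-definite)

26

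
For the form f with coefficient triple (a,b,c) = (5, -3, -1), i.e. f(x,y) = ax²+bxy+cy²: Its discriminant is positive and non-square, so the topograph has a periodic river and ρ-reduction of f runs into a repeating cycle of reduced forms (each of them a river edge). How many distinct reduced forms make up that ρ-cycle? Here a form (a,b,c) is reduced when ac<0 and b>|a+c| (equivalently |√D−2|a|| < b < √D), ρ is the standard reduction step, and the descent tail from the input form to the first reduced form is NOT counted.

D = 29, ⌊√D⌋ = 5
descent: ρ → (-1,5,1)  [lands on river]
river: ρ → (1,5,-1)
ρ-cycle length = 2 (tail of 1 descent step not counted)

2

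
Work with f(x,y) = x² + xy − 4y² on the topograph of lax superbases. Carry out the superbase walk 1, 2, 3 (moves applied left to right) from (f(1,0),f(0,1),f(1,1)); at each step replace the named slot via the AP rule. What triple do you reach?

start (1,-4,-2) = (f(1,0),f(0,1),f(1,1))
replace slot 1: 2·((-4)+(-2)) − 1 = -13 → (-13,-4,-2)
replace slot 2: 2·((-13)+(-2)) − (-4) = -26 → (-13,-26,-2)
replace slot 3: 2·((-13)+(-26)) − (-2) = -76 → (-13,-26,-76)

-13,-26,-76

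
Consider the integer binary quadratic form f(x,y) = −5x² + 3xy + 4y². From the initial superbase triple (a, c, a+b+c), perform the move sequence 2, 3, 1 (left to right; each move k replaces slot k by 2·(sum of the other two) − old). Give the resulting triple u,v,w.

start (-5,4,2) = (f(1,0),f(0,1),f(1,1))
replace slot 2: 2·((-5)+2) − 4 = -10 → (-5,-10,2)
replace slot 3: 2·((-5)+(-10)) − 2 = -32 → (-5,-10,-32)
replace slot 1: 2·((-10)+(-32)) − (-5) = -79 → (-79,-10,-32)

-79,-10,-32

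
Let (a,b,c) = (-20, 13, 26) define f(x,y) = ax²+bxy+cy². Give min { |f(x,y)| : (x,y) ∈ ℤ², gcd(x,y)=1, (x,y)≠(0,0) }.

river: ρ → (26,39,-7)
river: ρ → (-7,45,8)
river: ρ → (8,35,-32)
river: ρ → (-32,29,11)
river: ρ → (11,37,-20)
river: ρ → (-20,43,5)
river: ρ → (5,47,-2)
river: ρ → (-2,45,28)
river: ρ → (28,11,-19)
river: ρ → (-19,27,20)
river: ρ → (20,13,-26)
river: ρ → (-26,39,7)
river: ρ → (7,45,-8)
river: ρ → (-8,35,32)
river: ρ → (32,29,-11)
river: ρ → (-11,37,20)
river: ρ → (20,43,-5)
river: ρ → (-5,47,2)
river: ρ → (2,45,-28)
river: ρ → (-28,11,19)
river: ρ → (19,27,-20)
river: ρ → (-20,13,26)
closes: descent 0, river 22
min |a| on river = 2

2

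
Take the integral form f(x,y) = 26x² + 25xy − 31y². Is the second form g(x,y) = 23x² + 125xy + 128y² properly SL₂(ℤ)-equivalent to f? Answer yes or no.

D₁ = 3849, D₂ = 3849
river cycle of f (length 60): (-31, 37, 20), (20, 43, -25), (-25, 57, 6), (6, 51, -52), (-52, 53, 5), (5, 57, -30), (-30, 3, 32), (32, 61, -1), (-1, 61, 32), (32, 3, -30), … (50 more)
river cycle of g (length 60): (23, 33, -30), (-30, 27, 26), (26, 25, -31), (-31, 37, 20), (20, 43, -25), (-25, 57, 6), (6, 51, -52), (-52, 53, 5), (5, 57, -30), (-30, 3, 32), … (50 more)
cycles coincide ⇒ equivalent

yes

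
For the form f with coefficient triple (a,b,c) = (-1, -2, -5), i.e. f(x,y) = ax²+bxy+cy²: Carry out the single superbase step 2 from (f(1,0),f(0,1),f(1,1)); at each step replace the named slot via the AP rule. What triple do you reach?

start (-1,-5,-8) = (f(1,0),f(0,1),f(1,1))
replace slot 2: 2·((-1)+(-8)) − (-5) = -13 → (-1,-13,-8)

-1,-13,-8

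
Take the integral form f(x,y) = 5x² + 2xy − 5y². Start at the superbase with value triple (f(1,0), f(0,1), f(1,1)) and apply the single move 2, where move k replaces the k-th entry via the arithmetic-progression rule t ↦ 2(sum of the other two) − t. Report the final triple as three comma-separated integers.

start (5,-5,2) = (f(1,0),f(0,1),f(1,1))
replace slot 2: 2·(5+2) − (-5) = 19 → (5,19,2)

5,19,2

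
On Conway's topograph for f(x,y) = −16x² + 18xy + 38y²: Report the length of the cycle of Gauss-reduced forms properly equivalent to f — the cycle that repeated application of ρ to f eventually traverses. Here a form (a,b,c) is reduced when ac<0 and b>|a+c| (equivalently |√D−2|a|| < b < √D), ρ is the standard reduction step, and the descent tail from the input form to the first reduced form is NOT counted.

D = 2756, ⌊√D⌋ = 52
descent: ρ → (38,-18,-16)
descent: ρ → (-16,50,4)  [lands on river]
river: ρ → (4,46,-40)
river: ρ → (-40,34,10)
river: ρ → (10,46,-16)
ρ-cycle length = 4 (tail of 2 descent steps not counted)

4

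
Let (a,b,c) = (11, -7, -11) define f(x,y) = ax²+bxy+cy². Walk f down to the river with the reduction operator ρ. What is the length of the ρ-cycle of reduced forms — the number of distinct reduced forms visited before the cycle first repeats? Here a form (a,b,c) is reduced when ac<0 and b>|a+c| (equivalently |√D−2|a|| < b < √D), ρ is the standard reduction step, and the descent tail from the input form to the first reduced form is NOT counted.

D = 533, ⌊√D⌋ = 23
descent: ρ → (-11,7,11)  [lands on river]
river: ρ → (11,15,-7)
river: ρ → (-7,13,13)
river: ρ → (13,13,-7)
river: ρ → (-7,15,11)
river: ρ → (11,7,-11)
river: ρ → (-11,15,7)
river: ρ → (7,13,-13)
river: ρ → (-13,13,7)
river: ρ → (7,15,-11)
ρ-cycle length = 10 (tail of 1 descent step not counted)

10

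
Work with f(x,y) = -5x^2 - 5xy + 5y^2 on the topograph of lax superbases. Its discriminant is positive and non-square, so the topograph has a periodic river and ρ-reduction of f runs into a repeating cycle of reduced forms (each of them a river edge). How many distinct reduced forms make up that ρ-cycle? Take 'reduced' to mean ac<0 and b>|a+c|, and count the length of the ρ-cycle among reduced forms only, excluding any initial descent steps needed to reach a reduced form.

D = 125, ⌊√D⌋ = 11
descent: ρ → (5,5,-5)  [lands on river]
river: ρ → (-5,5,5)
ρ-cycle length = 2 (tail of 1 descent step not counted)

2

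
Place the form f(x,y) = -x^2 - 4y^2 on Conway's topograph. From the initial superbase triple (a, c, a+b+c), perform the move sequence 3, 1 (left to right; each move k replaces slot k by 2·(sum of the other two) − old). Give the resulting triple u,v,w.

start (-1,-4,-5) = (f(1,0),f(0,1),f(1,1))
replace slot 3: 2·((-1)+(-4)) − (-5) = -5 → (-1,-4,-5)
replace slot 1: 2·((-4)+(-5)) − (-1) = -17 → (-17,-4,-5)

-17,-4,-5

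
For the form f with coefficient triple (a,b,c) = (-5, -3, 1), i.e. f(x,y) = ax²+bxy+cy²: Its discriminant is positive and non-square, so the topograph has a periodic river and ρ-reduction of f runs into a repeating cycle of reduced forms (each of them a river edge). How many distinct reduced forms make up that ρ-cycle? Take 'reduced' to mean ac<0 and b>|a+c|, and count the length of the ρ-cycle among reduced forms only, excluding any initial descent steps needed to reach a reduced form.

D = 29, ⌊√D⌋ = 5
descent: ρ → (1,5,-1)  [lands on river]
river: ρ → (-1,5,1)
ρ-cycle length = 2 (tail of 1 descent step not counted)

2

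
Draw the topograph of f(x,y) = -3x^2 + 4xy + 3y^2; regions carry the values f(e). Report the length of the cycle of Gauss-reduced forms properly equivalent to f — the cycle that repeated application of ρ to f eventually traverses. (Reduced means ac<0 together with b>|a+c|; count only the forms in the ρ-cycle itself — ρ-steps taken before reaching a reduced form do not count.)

D = 52, ⌊√D⌋ = 7
river: ρ → (3,2,-4)
river: ρ → (-4,6,1)
river: ρ → (1,6,-4)
river: ρ → (-4,2,3)
river: ρ → (3,4,-3)
river: ρ → (-3,2,4)
river: ρ → (4,6,-1)
river: ρ → (-1,6,4)
river: ρ → (4,2,-3)
river: ρ → (-3,4,3)
ρ-cycle length = 10 (tail of 0 descent steps not counted)

10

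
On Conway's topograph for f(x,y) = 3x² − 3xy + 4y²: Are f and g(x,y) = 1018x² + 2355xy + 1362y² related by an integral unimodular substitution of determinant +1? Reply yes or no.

D₁ = -39, D₂ = -39
f: translate: b→3 (≡-3 mod 6), so (3,-3,4)→(3,3,4)
f: reduced (well bottom): (3,3,4) with a≤c, −a<b≤a
g: translate: b→319 (≡2355 mod 2036), so (1018,2355,1362)→(1018,319,25)
g: flip: (1018,319,25)→(25,-319,1018)
g: translate: b→-19 (≡-319 mod 50), so (25,-319,1018)→(25,-19,4)
g: flip: (25,-19,4)→(4,19,25)
g: translate: b→3 (≡19 mod 8), so (4,19,25)→(4,3,3)
g: flip: (4,3,3)→(3,-3,4)
g: translate: b→3 (≡-3 mod 6), so (3,-3,4)→(3,3,4)
g: reduced (well bottom): (3,3,4) with a≤c, −a<b≤a
reduced forms (3, 3, 4) vs (3, 3, 4) ⇒ equivalent

yes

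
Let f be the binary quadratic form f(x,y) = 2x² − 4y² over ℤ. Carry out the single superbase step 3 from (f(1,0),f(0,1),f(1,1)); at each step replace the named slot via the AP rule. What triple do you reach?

start (2,-4,-2) = (f(1,0),f(0,1),f(1,1))
replace slot 3: 2·(2+(-4)) − (-2) = -2 → (2,-4,-2)

2,-4,-2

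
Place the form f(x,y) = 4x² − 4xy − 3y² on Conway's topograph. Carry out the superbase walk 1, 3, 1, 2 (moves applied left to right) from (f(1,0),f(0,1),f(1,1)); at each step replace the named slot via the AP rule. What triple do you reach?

start (4,-3,-3) = (f(1,0),f(0,1),f(1,1))
replace slot 1: 2·((-3)+(-3)) − 4 = -16 → (-16,-3,-3)
replace slot 3: 2·((-16)+(-3)) − (-3) = -35 → (-16,-3,-35)
replace slot 1: 2·((-3)+(-35)) − (-16) = -60 → (-60,-3,-35)
replace slot 2: 2·((-60)+(-35)) − (-3) = -187 → (-60,-187,-35)

-60,-187,-35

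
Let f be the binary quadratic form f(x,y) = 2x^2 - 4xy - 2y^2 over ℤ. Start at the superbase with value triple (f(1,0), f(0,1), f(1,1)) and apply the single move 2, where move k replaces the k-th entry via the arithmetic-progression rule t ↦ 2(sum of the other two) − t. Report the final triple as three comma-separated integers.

start (2,-2,-4) = (f(1,0),f(0,1),f(1,1))
replace slot 2: 2·(2+(-4)) − (-2) = -2 → (2,-2,-4)

2,-2,-4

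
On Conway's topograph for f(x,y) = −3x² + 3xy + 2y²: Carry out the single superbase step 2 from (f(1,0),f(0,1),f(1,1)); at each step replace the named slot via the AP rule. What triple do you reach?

start (-3,2,2) = (f(1,0),f(0,1),f(1,1))
replace slot 2: 2·((-3)+2) − 2 = -4 → (-3,-4,2)

-3,-4,2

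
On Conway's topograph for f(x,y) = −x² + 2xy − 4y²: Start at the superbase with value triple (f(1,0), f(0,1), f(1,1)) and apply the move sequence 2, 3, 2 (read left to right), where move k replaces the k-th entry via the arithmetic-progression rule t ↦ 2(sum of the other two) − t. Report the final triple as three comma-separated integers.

start (-1,-4,-3) = (f(1,0),f(0,1),f(1,1))
replace slot 2: 2·((-1)+(-3)) − (-4) = -4 → (-1,-4,-3)
replace slot 3: 2·((-1)+(-4)) − (-3) = -7 → (-1,-4,-7)
replace slot 2: 2·((-1)+(-7)) − (-4) = -12 → (-1,-12,-7)

-1,-12,-7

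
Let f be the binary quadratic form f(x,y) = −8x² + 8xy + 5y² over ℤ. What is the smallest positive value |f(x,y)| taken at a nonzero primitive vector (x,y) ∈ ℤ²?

river: ρ → (5,12,-4)
river: ρ → (-4,12,5)
river: ρ → (5,8,-8)
river: ρ → (-8,8,5)
closes: descent 0, river 4
min |a| on river = 4

4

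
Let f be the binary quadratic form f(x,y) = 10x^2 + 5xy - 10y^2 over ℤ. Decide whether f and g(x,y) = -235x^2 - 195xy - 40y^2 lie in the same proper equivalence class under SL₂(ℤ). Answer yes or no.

D₁ = 425, D₂ = 425
river cycle of f (length 6): (-10, 15, 5), (5, 15, -10), (-10, 5, 10), (10, 15, -5), (-5, 15, 10), (10, 5, -10)
river cycle of g (length 6): (-5, 15, 10), (10, 5, -10), (-10, 15, 5), (5, 15, -10), (-10, 5, 10), (10, 15, -5)
cycles coincide ⇒ equivalent

yes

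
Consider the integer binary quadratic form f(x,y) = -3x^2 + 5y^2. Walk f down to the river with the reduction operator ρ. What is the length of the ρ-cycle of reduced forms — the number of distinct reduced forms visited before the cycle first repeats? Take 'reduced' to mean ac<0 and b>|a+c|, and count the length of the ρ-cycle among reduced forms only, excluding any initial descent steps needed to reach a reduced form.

D = 60, ⌊√D⌋ = 7
descent: ρ → (5,0,-3)
descent: ρ → (-3,6,2)  [lands on river]
river: ρ → (2,6,-3)
ρ-cycle length = 2 (tail of 2 descent steps not counted)

2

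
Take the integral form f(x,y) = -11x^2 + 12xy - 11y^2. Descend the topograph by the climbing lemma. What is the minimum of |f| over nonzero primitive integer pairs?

translate: b→10 (≡-12 mod 22), so (11,-12,11)→(11,10,10)
flip: (11,10,10)→(10,-10,11)
translate: b→10 (≡-10 mod 20), so (10,-10,11)→(10,10,11)
reduced (well bottom): (10,10,11) with a≤c, −a<b≤a
well minimum |f| = |-10| = 10 (negative-definite)

10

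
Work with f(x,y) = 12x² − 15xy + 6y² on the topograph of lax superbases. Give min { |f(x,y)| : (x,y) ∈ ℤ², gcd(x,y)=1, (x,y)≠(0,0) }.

translate: b→9 (≡-15 mod 24), so (12,-15,6)→(12,9,3)
flip: (12,9,3)→(3,-9,12)
translate: b→3 (≡-9 mod 6), so (3,-9,12)→(3,3,6)
reduced (well bottom): (3,3,6) with a≤c, −a<b≤a
well minimum = a = 3

3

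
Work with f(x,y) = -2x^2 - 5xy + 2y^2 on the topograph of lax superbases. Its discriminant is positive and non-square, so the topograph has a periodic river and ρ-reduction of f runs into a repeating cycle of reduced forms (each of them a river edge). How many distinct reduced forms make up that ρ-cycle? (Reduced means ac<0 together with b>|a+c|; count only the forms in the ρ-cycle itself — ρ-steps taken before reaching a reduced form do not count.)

D = 41, ⌊√D⌋ = 6
descent: ρ → (2,5,-2)  [lands on river]
river: ρ → (-2,3,4)
river: ρ → (4,5,-1)
river: ρ → (-1,5,4)
river: ρ → (4,3,-2)
river: ρ → (-2,5,2)
river: ρ → (2,3,-4)
river: ρ → (-4,5,1)
river: ρ → (1,5,-4)
river: ρ → (-4,3,2)
ρ-cycle length = 10 (tail of 1 descent step not counted)

10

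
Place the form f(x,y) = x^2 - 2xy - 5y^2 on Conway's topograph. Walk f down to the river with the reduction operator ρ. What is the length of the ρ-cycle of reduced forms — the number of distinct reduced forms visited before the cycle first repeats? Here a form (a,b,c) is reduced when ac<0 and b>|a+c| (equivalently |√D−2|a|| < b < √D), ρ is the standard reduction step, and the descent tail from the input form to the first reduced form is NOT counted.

D = 24, ⌊√D⌋ = 4
descent: ρ → (-5,2,1)
descent: ρ → (1,4,-2)  [lands on river]
river: ρ → (-2,4,1)
ρ-cycle length = 2 (tail of 2 descent steps not counted)

2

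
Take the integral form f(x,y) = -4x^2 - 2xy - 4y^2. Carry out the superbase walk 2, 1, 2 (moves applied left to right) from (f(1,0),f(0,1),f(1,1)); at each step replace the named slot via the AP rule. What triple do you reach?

start (-4,-4,-10) = (f(1,0),f(0,1),f(1,1))
replace slot 2: 2·((-4)+(-10)) − (-4) = -24 → (-4,-24,-10)
replace slot 1: 2·((-24)+(-10)) − (-4) = -64 → (-64,-24,-10)
replace slot 2: 2·((-64)+(-10)) − (-24) = -124 → (-64,-124,-10)

-64,-124,-10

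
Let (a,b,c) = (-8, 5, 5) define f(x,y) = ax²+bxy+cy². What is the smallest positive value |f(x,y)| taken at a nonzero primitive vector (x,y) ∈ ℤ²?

river: ρ → (5,5,-8)
river: ρ → (-8,11,2)
river: ρ → (2,13,-2)
river: ρ → (-2,11,8)
river: ρ → (8,5,-5)
river: ρ → (-5,5,8)
river: ρ → (8,11,-2)
river: ρ → (-2,13,2)
river: ρ → (2,11,-8)
river: ρ → (-8,5,5)
closes: descent 0, river 10
min |a| on river = 2

2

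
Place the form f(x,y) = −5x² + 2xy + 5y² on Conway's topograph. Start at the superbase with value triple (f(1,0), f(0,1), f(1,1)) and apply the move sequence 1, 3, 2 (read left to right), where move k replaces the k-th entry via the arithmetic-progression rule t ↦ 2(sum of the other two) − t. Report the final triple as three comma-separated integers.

start (-5,5,2) = (f(1,0),f(0,1),f(1,1))
replace slot 1: 2·(5+2) − (-5) = 19 → (19,5,2)
replace slot 3: 2·(19+5) − 2 = 46 → (19,5,46)
replace slot 2: 2·(19+46) − 5 = 125 → (19,125,46)

19,125,46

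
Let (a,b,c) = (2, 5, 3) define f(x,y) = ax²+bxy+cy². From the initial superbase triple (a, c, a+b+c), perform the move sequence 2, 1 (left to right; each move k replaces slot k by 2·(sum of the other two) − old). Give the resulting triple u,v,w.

start (2,3,10) = (f(1,0),f(0,1),f(1,1))
replace slot 2: 2·(2+10) − 3 = 21 → (2,21,10)
replace slot 1: 2·(21+10) − 2 = 60 → (60,21,10)

60,21,10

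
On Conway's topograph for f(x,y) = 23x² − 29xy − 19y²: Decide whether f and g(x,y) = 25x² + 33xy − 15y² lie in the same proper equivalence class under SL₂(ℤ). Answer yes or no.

D₁ = 2589, D₂ = 2589
river cycle of f (length 8): (-19, 29, 23), (23, 17, -25), (-25, 33, 15), (15, 27, -31), (-31, 35, 11), (11, 31, -37), (-37, 43, 5), (5, 47, -19)
river cycle of g (length 8): (-15, 27, 31), (31, 35, -11), (-11, 31, 37), (37, 43, -5), (-5, 47, 19), (19, 29, -23), (-23, 17, 25), (25, 33, -15)
cycles differ ⇒ inequivalent

no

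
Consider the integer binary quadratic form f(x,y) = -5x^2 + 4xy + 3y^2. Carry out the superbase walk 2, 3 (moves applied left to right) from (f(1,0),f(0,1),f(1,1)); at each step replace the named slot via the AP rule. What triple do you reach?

start (-5,3,2) = (f(1,0),f(0,1),f(1,1))
replace slot 2: 2·((-5)+2) − 3 = -9 → (-5,-9,2)
replace slot 3: 2·((-5)+(-9)) − 2 = -30 → (-5,-9,-30)

-5,-9,-30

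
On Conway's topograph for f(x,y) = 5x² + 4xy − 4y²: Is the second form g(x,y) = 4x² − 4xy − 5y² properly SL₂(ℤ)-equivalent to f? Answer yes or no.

D₁ = 96, D₂ = 96
river cycle of f (length 4): (-4, 4, 5), (5, 6, -3), (-3, 6, 5), (5, 4, -4)
river cycle of g (length 4): (-5, 4, 4), (4, 4, -5), (-5, 6, 3), (3, 6, -5)
cycles differ ⇒ inequivalent

no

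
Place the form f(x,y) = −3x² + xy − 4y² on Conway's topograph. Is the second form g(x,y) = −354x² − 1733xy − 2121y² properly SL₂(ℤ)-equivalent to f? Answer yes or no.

D₁ = -47, D₂ = -47
f is negative-definite; reduce −f:
−f: reduced (well bottom): (3,-1,4) with a≤c, −a<b≤a
flip sign back: reduced form of f is (-3,1,-4)
g is negative-definite; reduce −g:
−g: translate: b→317 (≡1733 mod 708), so (354,1733,2121)→(354,317,71)
−g: flip: (354,317,71)→(71,-317,354)
−g: translate: b→-33 (≡-317 mod 142), so (71,-317,354)→(71,-33,4)
−g: flip: (71,-33,4)→(4,33,71)
−g: translate: b→1 (≡33 mod 8), so (4,33,71)→(4,1,3)
−g: flip: (4,1,3)→(3,-1,4)
−g: reduced (well bottom): (3,-1,4) with a≤c, −a<b≤a
flip sign back: reduced form of g is (-3,1,-4)
reduced forms (-3, 1, -4) vs (-3, 1, -4) ⇒ equivalent

yes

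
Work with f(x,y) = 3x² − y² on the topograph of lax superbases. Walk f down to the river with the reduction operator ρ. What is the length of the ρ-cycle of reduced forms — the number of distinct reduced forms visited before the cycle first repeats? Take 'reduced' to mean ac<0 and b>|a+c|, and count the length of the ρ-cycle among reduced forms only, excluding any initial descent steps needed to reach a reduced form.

D = 12, ⌊√D⌋ = 3
descent: ρ → (-1,2,2)  [lands on river]
river: ρ → (2,2,-1)
ρ-cycle length = 2 (tail of 1 descent step not counted)

2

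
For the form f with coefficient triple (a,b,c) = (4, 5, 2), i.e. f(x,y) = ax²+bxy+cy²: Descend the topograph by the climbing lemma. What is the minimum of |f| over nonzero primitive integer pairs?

translate: b→-3 (≡5 mod 8), so (4,5,2)→(4,-3,1)
flip: (4,-3,1)→(1,3,4)
translate: b→1 (≡3 mod 2), so (1,3,4)→(1,1,2)
reduced (well bottom): (1,1,2) with a≤c, −a<b≤a
well minimum = a = 1

1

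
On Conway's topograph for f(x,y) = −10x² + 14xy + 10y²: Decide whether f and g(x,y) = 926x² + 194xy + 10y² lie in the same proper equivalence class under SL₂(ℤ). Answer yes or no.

D₁ = 596, D₂ = 596
river cycle of f (length 10): (10, 6, -14), (-14, 22, 2), (2, 22, -14), (-14, 6, 10), (10, 14, -10), (-10, 6, 14), (14, 22, -2), (-2, 22, 14), (14, 6, -10), (-10, 14, 10)
river cycle of g (length 10): (10, 6, -14), (-14, 22, 2), (2, 22, -14), (-14, 6, 10), (10, 14, -10), (-10, 6, 14), (14, 22, -2), (-2, 22, 14), (14, 6, -10), (-10, 14, 10)
cycles coincide ⇒ equivalent

yes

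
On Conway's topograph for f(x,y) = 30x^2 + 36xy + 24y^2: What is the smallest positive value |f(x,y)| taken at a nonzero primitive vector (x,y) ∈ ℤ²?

translate: b→-24 (≡36 mod 60), so (30,36,24)→(30,-24,18)
flip: (30,-24,18)→(18,24,30)
translate: b→-12 (≡24 mod 36), so (18,24,30)→(18,-12,24)
reduced (well bottom): (18,-12,24) with a≤c, −a<b≤a
well minimum = a = 18

18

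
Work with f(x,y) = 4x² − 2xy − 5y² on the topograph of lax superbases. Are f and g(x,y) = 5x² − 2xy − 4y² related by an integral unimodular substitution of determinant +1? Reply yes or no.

D₁ = 84, D₂ = 84
river cycle of f (length 6): (-5, 2, 4), (4, 6, -3), (-3, 6, 4), (4, 2, -5), (-5, 8, 1), (1, 8, -5)
river cycle of g (length 6): (-4, 2, 5), (5, 8, -1), (-1, 8, 5), (5, 2, -4), (-4, 6, 3), (3, 6, -4)
cycles differ ⇒ inequivalent

no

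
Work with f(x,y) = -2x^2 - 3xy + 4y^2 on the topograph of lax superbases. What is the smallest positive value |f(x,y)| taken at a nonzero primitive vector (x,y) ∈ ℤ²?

descent: ρ → (4,3,-2)  [lands on river]
river: ρ → (-2,5,2)
river: ρ → (2,3,-4)
river: ρ → (-4,5,1)
river: ρ → (1,5,-4)
river: ρ → (-4,3,2)
river: ρ → (2,5,-2)
river: ρ → (-2,3,4)
river: ρ → (4,5,-1)
river: ρ → (-1,5,4)
closes: descent 1, river 10
min |a| on river = 1

1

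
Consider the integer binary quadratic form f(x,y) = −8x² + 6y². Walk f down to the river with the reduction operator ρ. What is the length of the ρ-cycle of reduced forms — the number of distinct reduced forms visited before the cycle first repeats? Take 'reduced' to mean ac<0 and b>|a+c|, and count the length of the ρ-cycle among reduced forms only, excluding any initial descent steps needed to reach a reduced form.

D = 192, ⌊√D⌋ = 13
descent: ρ → (6,12,-2)  [lands on river]
river: ρ → (-2,12,6)
ρ-cycle length = 2 (tail of 1 descent step not counted)

2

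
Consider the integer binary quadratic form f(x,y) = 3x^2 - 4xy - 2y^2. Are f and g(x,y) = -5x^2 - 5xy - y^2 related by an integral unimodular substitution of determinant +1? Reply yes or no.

D₁ = 40, D₂ = 5
discriminants differ ⇒ not SL₂(ℤ)-equivalent

no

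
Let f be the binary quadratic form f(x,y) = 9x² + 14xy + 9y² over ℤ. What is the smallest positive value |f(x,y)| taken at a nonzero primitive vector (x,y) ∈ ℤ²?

translate: b→-4 (≡14 mod 18), so (9,14,9)→(9,-4,4)
flip: (9,-4,4)→(4,4,9)
reduced (well bottom): (4,4,9) with a≤c, −a<b≤a
well minimum = a = 4

4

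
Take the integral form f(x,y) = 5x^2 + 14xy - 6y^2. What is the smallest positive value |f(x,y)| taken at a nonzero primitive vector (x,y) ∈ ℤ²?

river: ρ → (-6,10,9)
river: ρ → (9,8,-7)
river: ρ → (-7,6,10)
river: ρ → (10,14,-3)
river: ρ → (-3,16,5)
river: ρ → (5,14,-6)
closes: descent 0, river 6
min |a| on river = 3

3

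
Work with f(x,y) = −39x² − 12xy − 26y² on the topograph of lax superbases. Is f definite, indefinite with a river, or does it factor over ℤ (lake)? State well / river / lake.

D = b²−4ac = (-12)² − 4·(-39)·(-26) = -3912
D < 0 ⇒ definite ⇒ every region one sign ⇒ single well

well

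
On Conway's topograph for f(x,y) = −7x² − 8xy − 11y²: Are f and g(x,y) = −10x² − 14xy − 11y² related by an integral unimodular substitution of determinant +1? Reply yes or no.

D₁ = -244, D₂ = -244
f is negative-definite; reduce −f:
−f: translate: b→-6 (≡8 mod 14), so (7,8,11)→(7,-6,10)
−f: reduced (well bottom): (7,-6,10) with a≤c, −a<b≤a
flip sign back: reduced form of f is (-7,6,-10)
g is negative-definite; reduce −g:
−g: translate: b→-6 (≡14 mod 20), so (10,14,11)→(10,-6,7)
−g: flip: (10,-6,7)→(7,6,10)
−g: reduced (well bottom): (7,6,10) with a≤c, −a<b≤a
flip sign back: reduced form of g is (-7,-6,-10)
reduced forms (-7, 6, -10) vs (-7, -6, -10) ⇒ inequivalent

no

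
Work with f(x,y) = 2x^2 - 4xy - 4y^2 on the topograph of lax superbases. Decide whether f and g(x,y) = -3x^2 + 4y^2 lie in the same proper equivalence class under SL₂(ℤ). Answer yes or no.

D₁ = 48, D₂ = 48
river cycle of f (length 2): (-4, 4, 2), (2, 4, -4)
river cycle of g (length 2): (-3, 6, 1), (1, 6, -3)
cycles differ ⇒ inequivalent

no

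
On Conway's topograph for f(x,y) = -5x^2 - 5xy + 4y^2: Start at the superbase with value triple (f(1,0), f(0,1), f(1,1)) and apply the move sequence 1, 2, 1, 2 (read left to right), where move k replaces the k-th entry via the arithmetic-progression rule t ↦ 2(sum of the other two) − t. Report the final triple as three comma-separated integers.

start (-5,4,-6) = (f(1,0),f(0,1),f(1,1))
replace slot 1: 2·(4+(-6)) − (-5) = 1 → (1,4,-6)
replace slot 2: 2·(1+(-6)) − 4 = -14 → (1,-14,-6)
replace slot 1: 2·((-14)+(-6)) − 1 = -41 → (-41,-14,-6)
replace slot 2: 2·((-41)+(-6)) − (-14) = -80 → (-41,-80,-6)

-41,-80,-6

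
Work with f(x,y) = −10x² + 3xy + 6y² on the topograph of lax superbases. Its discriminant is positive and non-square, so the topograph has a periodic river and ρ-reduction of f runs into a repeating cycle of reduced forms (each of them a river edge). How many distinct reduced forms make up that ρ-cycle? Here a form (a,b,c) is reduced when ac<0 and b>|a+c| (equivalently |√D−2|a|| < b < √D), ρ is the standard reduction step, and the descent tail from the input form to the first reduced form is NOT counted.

D = 249, ⌊√D⌋ = 15
descent: ρ → (6,9,-7)  [lands on river]
river: ρ → (-7,5,8)
river: ρ → (8,11,-4)
river: ρ → (-4,13,5)
river: ρ → (5,7,-10)
river: ρ → (-10,13,2)
river: ρ → (2,15,-3)
river: ρ → (-3,15,2)
river: ρ → (2,13,-10)
river: ρ → (-10,7,5)
river: ρ → (5,13,-4)
river: ρ → (-4,11,8)
river: ρ → (8,5,-7)
river: ρ → (-7,9,6)
river: ρ → (6,15,-1)
river: ρ → (-1,15,6)
ρ-cycle length = 16 (tail of 1 descent step not counted)

16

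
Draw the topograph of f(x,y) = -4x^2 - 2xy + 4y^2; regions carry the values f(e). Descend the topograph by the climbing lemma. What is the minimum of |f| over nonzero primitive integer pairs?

descent: ρ → (4,2,-4)  [lands on river]
river: ρ → (-4,6,2)
river: ρ → (2,6,-4)
river: ρ → (-4,2,4)
river: ρ → (4,6,-2)
river: ρ → (-2,6,4)
closes: descent 1, river 6
min |a| on river = 2

2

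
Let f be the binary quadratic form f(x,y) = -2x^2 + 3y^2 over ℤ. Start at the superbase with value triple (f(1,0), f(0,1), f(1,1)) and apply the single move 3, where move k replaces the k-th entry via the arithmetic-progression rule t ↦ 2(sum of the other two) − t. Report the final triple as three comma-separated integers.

start (-2,3,1) = (f(1,0),f(0,1),f(1,1))
replace slot 3: 2·((-2)+3) − 1 = 1 → (-2,3,1)

-2,3,1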